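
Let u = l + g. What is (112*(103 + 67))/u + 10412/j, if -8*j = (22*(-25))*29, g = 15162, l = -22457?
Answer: 30395632/11635525 ≈ 2.6123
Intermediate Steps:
j = 7975/4 (j = -22*(-25)*29/8 = -(-275)*29/4 = -⅛*(-15950) = 7975/4 ≈ 1993.8)
u = -7295 (u = -22457 + 15162 = -7295)
(112*(103 + 67))/u + 10412/j = (112*(103 + 67))/(-7295) + 10412/(7975/4) = (112*170)*(-1/7295) + 10412*(4/7975) = 19040*(-1/7295) + 41648/7975 = -3808/1459 + 41648/7975 = 30395632/11635525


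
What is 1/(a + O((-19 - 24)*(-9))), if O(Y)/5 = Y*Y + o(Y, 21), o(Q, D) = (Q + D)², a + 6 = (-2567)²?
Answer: 1/8170648 ≈ 1.2239e-7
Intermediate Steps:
a = 6589483 (a = -6 + (-2567)² = -6 + 6589489 = 6589483)
o(Q, D) = (D + Q)²
O(Y) = 5*Y² + 5*(21 + Y)² (O(Y) = 5*(Y*Y + (21 + Y)²) = 5*(Y² + (21 + Y)²) = 5*Y² + 5*(21 + Y)²)
1/(a + O((-19 - 24)*(-9))) = 1/(6589483 + (5*((-19 - 24)*(-9))² + 5*(21 + (-19 - 24)*(-9))²)) = 1/(6589483 + (5*(-43*(-9))² + 5*(21 - 43*(-9))²)) = 1/(6589483 + (5*387² + 5*(21 + 387)²)) = 1/(6589483 + (5*149769 + 5*408²)) = 1/(6589483 + (748845 + 5*166464)) = 1/(6589483 + (748845 + 832320)) = 1/(6589483 + 1581165) = 1/8170648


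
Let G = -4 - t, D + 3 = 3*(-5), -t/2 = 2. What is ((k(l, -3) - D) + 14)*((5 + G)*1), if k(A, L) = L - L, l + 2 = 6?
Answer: 160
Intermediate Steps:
l = 4 (l = -2 + 6 = 4)
t = -4 (t = -2*2 = -4)
D = -18 (D = -3 + 3*(-5) = -3 - 15 = -18)
k(A, L) = 0
G = 0 (G = -4 - 1*(-4) = -4 + 4 = 0)
((k(l, -3) - D) + 14)*((5 + G)*1) = ((0 - 1*(-18)) + 14)*((5 + 0)*1) = ((0 + 18) + 14)*(5*1) = (18 + 14)*5 = 32*5 = 160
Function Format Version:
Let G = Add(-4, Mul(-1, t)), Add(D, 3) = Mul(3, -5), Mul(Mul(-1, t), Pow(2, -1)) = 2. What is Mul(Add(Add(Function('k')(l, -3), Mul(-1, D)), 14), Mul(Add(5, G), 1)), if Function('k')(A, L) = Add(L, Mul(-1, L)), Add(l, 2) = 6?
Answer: 160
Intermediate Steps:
l = 4 (l = Add(-2, 6) = 4)
t = -4 (t = Mul(-2, 2) = -4)
D = -18 (D = Add(-3, Mul(3, -5)) = Add(-3, -15) = -18)
Function('k')(A, L) = 0
G = 0 (G = Add(-4, Mul(-1, -4)) = Add(-4, 4) = 0)
Mul(Add(Add(Function('k')(l, -3), Mul(-1, D)), 14), Mul(Add(5, G), 1)) = Mul(Add(Add(0, Mul(-1, -18)), 14), Mul(Add(5, 0), 1)) = Mul(Add(Add(0, 18), 14), Mul(5, 1)) = Mul(Add(18, 14), 5) = Mul(32, 5) = 160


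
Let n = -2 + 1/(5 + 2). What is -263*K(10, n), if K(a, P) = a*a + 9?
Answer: -28667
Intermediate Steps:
n = -13/7 (n = -2 + 1/7 = -13/7 ≈ -1.8571)
K(a, P) = 9 + a**2 (K(a, P) = a**2 + 9 = 9 + a**2)
-263*K(10, n) = -263*(9 + 10**2) = -263*(9 + 100) = -263*109 = -28667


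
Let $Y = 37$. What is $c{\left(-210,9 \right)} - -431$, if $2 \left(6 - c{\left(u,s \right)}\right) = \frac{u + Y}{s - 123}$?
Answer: $\frac{99463}{228} \approx 436.24$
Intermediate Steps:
$c{\left(u,s \right)} = 6 - \frac{37 + u}{2 \left(-123 + s\right)}$ ($c{\left(u,s \right)} = 6 - \frac{\left(u + 37\right) \frac{1}{s - 123}}{2} = 6 - \frac{\left(37 + u\right) \frac{1}{-123 + s}}{2} = 6 - \frac{\frac{1}{-123 + s} \left(37 + u\right)}{2} = 6 - \frac{37 + u}{2 \left(-123 + s\right)}$)
$c{\left(-210,9 \right)} - -431 = \frac{-1513 - -210 + 12 \cdot 9}{2 \left(-123 + 9\right)} - -431 = \frac{-1513 + 210 + 108}{2 \left(-114\right)} + 431 = \frac{1}{2} \left(- \frac{1}{114}\right) \left(-1195\right) + 431 = \frac{1195}{228} + 431 = \frac{99463}{228}$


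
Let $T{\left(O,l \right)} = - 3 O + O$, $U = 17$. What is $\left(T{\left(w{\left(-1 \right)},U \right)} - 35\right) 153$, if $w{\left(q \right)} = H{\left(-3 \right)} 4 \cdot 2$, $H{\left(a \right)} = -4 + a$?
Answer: $11781$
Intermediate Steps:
$w{\left(q \right)} = -56$ ($w{\left(q \right)} = \left(-4 - 3\right) 4 \cdot 2 = \left(-7\right) 4 \cdot 2 = \left(-28\right) 2 = -56$)
$T{\left(O,l \right)} = - 2 O$
$\left(T{\left(w{\left(-1 \right)},U \right)} - 35\right) 153 = \left(\left(-2\right) \left(-56\right) - 35\right) 153 = \left(112 - 35\right) 153 = 77 \cdot 153 = 11781$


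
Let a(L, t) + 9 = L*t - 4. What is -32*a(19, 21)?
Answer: -12352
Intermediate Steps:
a(L, t) = -13 + L*t (a(L, t) = -9 + (L*t - 4) = -9 + (-4 + L*t) = -13 + L*t)
-32*a(19, 21) = -32*(-13 + 19*21) = -32*(-13 + 399) = -32*386 = -12352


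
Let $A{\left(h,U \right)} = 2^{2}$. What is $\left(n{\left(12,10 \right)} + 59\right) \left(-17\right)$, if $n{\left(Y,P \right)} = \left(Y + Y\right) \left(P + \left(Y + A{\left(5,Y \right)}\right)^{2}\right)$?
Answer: $-109531$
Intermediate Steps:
$A{\left(h,U \right)} = 4$
$n{\left(Y,P \right)} = 2 Y \left(P + \left(4 + Y\right)^{2}\right)$ ($n{\left(Y,P \right)} = \left(Y + Y\right) \left(P + \left(Y + 4\right)^{2}\right) = 2 Y \left(P + \left(4 + Y\right)^{2}\right)$)
$\left(n{\left(12,10 \right)} + 59\right) \left(-17\right) = \left(2 \cdot 12 \left(10 + \left(4 + 12\right)^{2}\right) + 59\right) \left(-17\right) = \left(2 \cdot 12 \left(10 + 16^{2}\right) + 59\right) \left(-17\right) = \left(2 \cdot 12 \left(10 + 256\right) + 59\right) \left(-17\right) = \left(2 \cdot 12 \cdot 266 + 59\right) \left(-17\right) = \left(6384 + 59\right) \left(-17\right) = 6443 \left(-17\right) = -109531$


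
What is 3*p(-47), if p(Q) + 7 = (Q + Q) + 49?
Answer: -156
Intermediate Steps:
p(Q) = 42 + 2*Q (p(Q) = -7 + ((Q + Q) + 49) = -7 + (2*Q + 49) = -7 + (49 + 2*Q) = 42 + 2*Q)
3*p(-47) = 3*(42 + 2*(-47)) = 3*(42 - 94) = 3*(-52) = -156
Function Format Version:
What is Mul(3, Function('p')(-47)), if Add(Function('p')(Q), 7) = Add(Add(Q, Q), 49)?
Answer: -156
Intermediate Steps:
Function('p')(Q) = Add(42, Mul(2, Q)) (Function('p')(Q) = Add(-7, Add(Add(Q, Q), 49)) = Add(-7, Add(Mul(2, Q), 49)) = Add(-7, Add(49, Mul(2, Q))) = Add(42, Mul(2, Q)))
Mul(3, Function('p')(-47)) = Mul(3, Add(42, Mul(2, -47))) = Mul(3, Add(42, -94)) = Mul(3, -52) = -156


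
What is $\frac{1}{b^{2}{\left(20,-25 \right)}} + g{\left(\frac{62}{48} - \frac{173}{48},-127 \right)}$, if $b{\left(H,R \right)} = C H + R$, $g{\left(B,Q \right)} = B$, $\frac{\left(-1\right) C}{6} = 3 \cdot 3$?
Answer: $- \frac{45177909}{19536400} \approx -2.3125$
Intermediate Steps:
$C = -54$ ($C = - 6 \cdot 3 \cdot 3 = \left(-6\right) 9 = -54$)
$b{\left(H,R \right)} = R - 54 H$ ($b{\left(H,R \right)} = - 54 H + R = R - 54 H$)
$\frac{1}{b^{2}{\left(20,-25 \right)}} + g{\left(\frac{62}{48} - \frac{173}{48},-127 \right)} = \frac{1}{\left(-25 - 1080\right)^{2}} + \left(\frac{62}{48} - \frac{173}{48}\right) = \frac{1}{\left(-25 - 1080\right)^{2}} + \left(62 \cdot \frac{1}{48} - \frac{173}{48}\right) = \frac{1}{\left(-1105\right)^{2}} + \left(\frac{31}{24} - \frac{173}{48}\right) = \frac{1}{1221025} - \frac{37}{16} = - \frac{45177909}{19536400}$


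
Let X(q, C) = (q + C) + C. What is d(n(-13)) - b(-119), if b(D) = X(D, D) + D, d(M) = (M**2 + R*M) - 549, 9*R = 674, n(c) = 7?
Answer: 4502/9 ≈ 500.22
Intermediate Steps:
R = 674/9 (R = (1/9)*674 = 674/9 ≈ 74.889)
X(q, C) = q + 2*C (X(q, C) = (C + q) + C = q + 2*C)
d(M) = -549 + M**2 + 674*M/9 (d(M) = (M**2 + 674*M/9) - 549 = -549 + M**2 + 674*M/9)
b(D) = 4*D (b(D) = (D + 2*D) + D = 3*D + D = 4*D)
d(n(-13)) - b(-119) = (-549 + 7**2 + (674/9)*7) - 4*(-119) = (-549 + 49 + 4718/9) - 1*(-476) = 218/9 + 476 = 4502/9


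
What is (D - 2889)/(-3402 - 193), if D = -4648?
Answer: 7537/3595 ≈ 2.0965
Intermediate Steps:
(D - 2889)/(-3402 - 193) = (-4648 - 2889)/(-3402 - 193) = -7537/(-3595) = -7537*(-1/3595) = 7537/3595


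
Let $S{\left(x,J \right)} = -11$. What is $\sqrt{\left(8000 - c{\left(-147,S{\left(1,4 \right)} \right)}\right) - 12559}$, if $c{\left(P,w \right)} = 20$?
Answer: $i \sqrt{4579} \approx 67.668 i$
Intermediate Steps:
$\sqrt{\left(8000 - c{\left(-147,S{\left(1,4 \right)} \right)}\right) - 12559} = \sqrt{\left(8000 - 20\right) - 12559} = \sqrt{7980 - 12559} = \sqrt{-4579} = i \sqrt{4579}$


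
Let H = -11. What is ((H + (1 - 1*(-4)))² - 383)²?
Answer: 120409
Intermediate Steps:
((H + (1 - 1*(-4)))² - 383)² = ((-11 + (1 - 1*(-4)))² - 383)² = ((-11 + (1 + 4))² - 383)² = ((-11 + 5)² - 383)² = ((-6)² - 383)² = (36 - 383)² = (-347)² = 120409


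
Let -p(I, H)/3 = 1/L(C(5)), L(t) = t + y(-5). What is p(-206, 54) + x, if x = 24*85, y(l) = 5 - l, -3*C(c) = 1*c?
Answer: 50991/25 ≈ 2039.6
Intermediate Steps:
C(c) = -c/3
x = 2040
L(t) = 10 + t (L(t) = t + (5 - 1*(-5)) = t + (5 + 5) = t + 10 = 10 + t)
p(I, H) = -9/25 (p(I, H) = -3/(10 - 1/3*5) = -3/(10 - 5/3) = -3/25/3 = -3*3/25 = -9/25)
p(-206, 54) + x = -9/25 + 2040 = 50991/25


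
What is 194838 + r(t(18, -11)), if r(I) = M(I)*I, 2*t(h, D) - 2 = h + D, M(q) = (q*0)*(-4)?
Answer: 194838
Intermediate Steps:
M(q) = 0 (M(q) = 0*(-4) = 0)
t(h, D) = 1 + D/2 + h/2 (t(h, D) = 1 + (h + D)/2 = 1 + (D + h)/2 = 1 + (D/2 + h/2) = 1 + D/2 + h/2)
r(I) = 0 (r(I) = 0*I = 0)
194838 + r(t(18, -11)) = 194838 + 0 = 194838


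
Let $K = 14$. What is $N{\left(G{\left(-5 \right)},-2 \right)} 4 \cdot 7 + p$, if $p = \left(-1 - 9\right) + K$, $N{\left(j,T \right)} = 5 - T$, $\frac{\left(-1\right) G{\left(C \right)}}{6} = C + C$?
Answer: $200$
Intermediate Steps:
$G{\left(C \right)} = - 12 C$ ($G{\left(C \right)} = - 6 \left(C + C\right) = - 6 \cdot 2 C = - 12 C$)
$p = 4$ ($p = \left(-1 - 9\right) + 14 = -10 + 14 = 4$)
$N{\left(G{\left(-5 \right)},-2 \right)} 4 \cdot 7 + p = \left(5 - -2\right) 4 \cdot 7 + 4 = \left(5 + 2\right) 28 + 4 = 7 \cdot 28 + 4 = 196 + 4 = 200$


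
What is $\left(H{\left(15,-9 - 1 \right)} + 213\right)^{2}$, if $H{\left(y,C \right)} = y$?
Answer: $51984$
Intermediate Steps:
$\left(H{\left(15,-9 - 1 \right)} + 213\right)^{2} = \left(15 + 213\right)^{2} = 228^{2} = 51984$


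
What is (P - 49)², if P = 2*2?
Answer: 2025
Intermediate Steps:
P = 4
(P - 49)² = (4 - 49)² = (-45)² = 2025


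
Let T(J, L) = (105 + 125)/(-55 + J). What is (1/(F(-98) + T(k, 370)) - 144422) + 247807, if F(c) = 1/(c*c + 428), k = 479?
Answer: 29824312801/288473 ≈ 1.0339e+5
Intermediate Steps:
F(c) = 1/(428 + c²) (F(c) = 1/(c² + 428) = 1/(428 + c²))
T(J, L) = 230/(-55 + J)
(1/(F(-98) + T(k, 370)) - 144422) + 247807 = (1/(1/(428 + (-98)²) + 230/(-55 + 479)) - 144422) + 247807 = (1/(1/(428 + 9604) + 230/424) - 144422) + 247807 = (1/(1/10032 + 230*(1/424)) - 144422) + 247807 = (1/(1/10032 + 115/212) - 144422) + 247807 = (1/(288473/531696) - 144422) + 247807 = (531696/288473 - 144422) + 247807 = -41661315910/288473 + 247807 = 29824312801/288473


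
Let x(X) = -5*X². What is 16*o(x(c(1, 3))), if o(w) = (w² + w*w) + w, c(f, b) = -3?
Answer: 64080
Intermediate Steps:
o(w) = w + 2*w² (o(w) = (w² + w²) + w = 2*w² + w = w + 2*w²)
16*o(x(c(1, 3))) = 16*((-5*(-3)²)*(1 + 2*(-5*(-3)²))) = 16*((-5*9)*(1 + 2*(-5*9))) = 16*(-45*(1 + 2*(-45))) = 16*(-45*(1 - 90)) = 16*(-45*(-89)) = 16*4005 = 64080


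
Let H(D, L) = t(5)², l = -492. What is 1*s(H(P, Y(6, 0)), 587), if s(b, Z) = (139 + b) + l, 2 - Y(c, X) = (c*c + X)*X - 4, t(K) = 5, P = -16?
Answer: -328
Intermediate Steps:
Y(c, X) = 6 - X*(X + c²) (Y(c, X) = 2 - ((c*c + X)*X - 4) = 2 - ((c² + X)*X - 4) = 2 - ((X + c²)*X - 4) = 2 - (X*(X + c²) - 4) = 2 - (-4 + X*(X + c²)) = 2 + (4 - X*(X + c²)) = 6 - X*(X + c²))
H(D, L) = 25 (H(D, L) = 5² = 25)
s(b, Z) = -353 + b (s(b, Z) = (139 + b) - 492 = -353 + b)
1*s(H(P, Y(6, 0)), 587) = 1*(-353 + 25) = 1*(-328) = -328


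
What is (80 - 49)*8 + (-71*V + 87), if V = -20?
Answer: 1755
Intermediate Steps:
(80 - 49)*8 + (-71*V + 87) = (80 - 49)*8 + (-71*(-20) + 87) = 31*8 + (1420 + 87) = 248 + 1507 = 1755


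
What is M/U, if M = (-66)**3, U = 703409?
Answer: -287496/703409 ≈ -0.40872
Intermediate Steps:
M = -287496
M/U = -287496/703409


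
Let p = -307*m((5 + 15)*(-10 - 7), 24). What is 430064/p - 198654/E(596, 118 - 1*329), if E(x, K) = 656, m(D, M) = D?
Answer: -2556672817/8559160 ≈ -298.71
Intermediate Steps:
p = 104380 (p = -307*(5 + 15)*(-10 - 7) = -6140*(-17) = -307*(-340) = 104380)
430064/p - 198654/E(596, 118 - 1*329) = 430064/104380 - 198654/656 = 430064*(1/104380) - 198654*1/656 = 107516/26095 - 99327/328 = -2556672817/8559160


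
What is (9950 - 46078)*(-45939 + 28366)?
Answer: 634877344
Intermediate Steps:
(9950 - 46078)*(-45939 + 28366) = -36128*(-17573) = 634877344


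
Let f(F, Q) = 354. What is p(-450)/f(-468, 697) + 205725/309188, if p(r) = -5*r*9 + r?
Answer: 1032458175/18242092 ≈ 56.598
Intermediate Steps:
p(r) = -44*r (p(r) = -45*r + r = -44*r)
p(-450)/f(-468, 697) + 205725/309188 = -44*(-450)/354 + 205725/309188 = 19800*(1/354) + 205725*(1/309188) = 3300/59 + 205725/309188 = 1032458175/18242092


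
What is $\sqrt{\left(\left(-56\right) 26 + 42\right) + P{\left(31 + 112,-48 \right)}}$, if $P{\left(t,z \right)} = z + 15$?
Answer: $i \sqrt{1447} \approx 38.039 i$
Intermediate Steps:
$P{\left(t,z \right)} = 15 + z$
$\sqrt{\left(\left(-56\right) 26 + 42\right) + P{\left(31 + 112,-48 \right)}} = \sqrt{\left(\left(-56\right) 26 + 42\right) + \left(15 - 48\right)} = \sqrt{\left(-1456 + 42\right) - 33} = \sqrt{-1414 - 33} = \sqrt{-1447} = i \sqrt{1447}$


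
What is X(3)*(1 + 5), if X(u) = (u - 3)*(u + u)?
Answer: 0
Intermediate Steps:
X(u) = 2*u*(-3 + u) (X(u) = (-3 + u)*(2*u) = 2*u*(-3 + u))
X(3)*(1 + 5) = (2*3*(-3 + 3))*(1 + 5) = (2*3*0)*6 = 0*6 = 0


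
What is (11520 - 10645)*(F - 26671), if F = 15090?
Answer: -10133375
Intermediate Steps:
(11520 - 10645)*(F - 26671) = (11520 - 10645)*(15090 - 26671) = 875*(-11581) = -10133375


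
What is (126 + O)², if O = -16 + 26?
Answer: 18496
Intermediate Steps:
O = 10
(126 + O)² = (126 + 10)² = 136² = 18496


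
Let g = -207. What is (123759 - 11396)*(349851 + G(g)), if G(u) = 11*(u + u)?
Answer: 38798606811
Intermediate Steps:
G(u) = 22*u (G(u) = 11*(2*u) = 22*u)
(123759 - 11396)*(349851 + G(g)) = (123759 - 11396)*(349851 + 22*(-207)) = 112363*(349851 - 4554) = 112363*345297 = 38798606811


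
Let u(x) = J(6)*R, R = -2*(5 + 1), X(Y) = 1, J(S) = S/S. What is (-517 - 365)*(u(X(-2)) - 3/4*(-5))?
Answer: 14553/2 ≈ 7276.5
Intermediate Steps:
J(S) = 1
R = -12 (R = -2*6 = -12)
u(x) = -12 (u(x) = 1*(-12) = -12)
(-517 - 365)*(u(X(-2)) - 3/4*(-5)) = (-517 - 365)*(-12 - 3/4*(-5)) = -882*(-12 - 3*¼*(-5)) = -882*(-12 - ¾*(-5)) = -882*(-12 + 15/4) = -882*(-33/4) = 14553/2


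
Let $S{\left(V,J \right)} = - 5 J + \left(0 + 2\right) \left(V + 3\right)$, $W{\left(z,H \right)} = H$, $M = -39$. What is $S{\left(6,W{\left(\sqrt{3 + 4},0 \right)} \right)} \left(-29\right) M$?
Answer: $20358$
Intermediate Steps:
$S{\left(V,J \right)} = 6 - 5 J + 2 V$ ($S{\left(V,J \right)} = - 5 J + 2 \left(3 + V\right) = - 5 J + \left(6 + 2 V\right) = 6 - 5 J + 2 V$)
$S{\left(6,W{\left(\sqrt{3 + 4},0 \right)} \right)} \left(-29\right) M = \left(6 - 0 + 2 \cdot 6\right) \left(-29\right) \left(-39\right) = \left(6 + 0 + 12\right) \left(-29\right) \left(-39\right) = 18 \left(-29\right) \left(-39\right) = \left(-522\right) \left(-39\right) = 20358$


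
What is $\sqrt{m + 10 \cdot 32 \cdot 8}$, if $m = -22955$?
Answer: $i \sqrt{20395} \approx 142.81 i$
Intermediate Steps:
$\sqrt{m + 10 \cdot 32 \cdot 8} = \sqrt{-22955 + 10 \cdot 32 \cdot 8} = \sqrt{-22955 + 320 \cdot 8} = \sqrt{-22955 + 2560} = \sqrt{-20395} = i \sqrt{20395}$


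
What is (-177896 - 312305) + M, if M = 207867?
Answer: -282334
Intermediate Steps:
(-177896 - 312305) + M = (-177896 - 312305) + 207867 = -490201 + 207867 = -282334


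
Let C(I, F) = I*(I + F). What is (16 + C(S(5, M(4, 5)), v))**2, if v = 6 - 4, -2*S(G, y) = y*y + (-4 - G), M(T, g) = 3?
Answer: 256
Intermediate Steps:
S(G, y) = 2 + G/2 - y**2/2 (S(G, y) = -(y*y + (-4 - G))/2 = -(y**2 + (-4 - G))/2 = -(-4 + y**2 - G)/2 = 2 + G/2 - y**2/2)
v = 2
C(I, F) = I*(F + I)
(16 + C(S(5, M(4, 5)), v))**2 = (16 + (2 + (1/2)*5 - 1/2*3**2)*(2 + (2 + (1/2)*5 - 1/2*3**2)))**2 = (16 + (2 + 5/2 - 1/2*9)*(2 + (2 + 5/2 - 1/2*9)))**2 = (16 + (2 + 5/2 - 9/2)*(2 + (2 + 5/2 - 9/2)))**2 = (16 + 0*(2 + 0))**2 = (16 + 0*2)**2 = (16 + 0)**2 = 16**2 = 256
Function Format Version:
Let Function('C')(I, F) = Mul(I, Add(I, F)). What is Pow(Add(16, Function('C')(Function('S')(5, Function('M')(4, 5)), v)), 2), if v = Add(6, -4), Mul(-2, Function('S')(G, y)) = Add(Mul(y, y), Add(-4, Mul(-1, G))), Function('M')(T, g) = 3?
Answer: 256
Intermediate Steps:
Function('S')(G, y) = Add(2, Mul(Rational(1, 2), G), Mul(Rational(-1, 2), Pow(y, 2))) (Function('S')(G, y) = Mul(Rational(-1, 2), Add(Mul(y, y), Add(-4, Mul(-1, G)))) = Mul(Rational(-1, 2), Add(Pow(y, 2), Add(-4, Mul(-1, G)))) = Mul(Rational(-1, 2), Add(-4, Pow(y, 2), Mul(-1, G))) = Add(2, Mul(Rational(1, 2), G), Mul(Rational(-1, 2), Pow(y, 2))))
v = 2
Function('C')(I, F) = Mul(I, Add(F, I))
Pow(Add(16, Function('C')(Function('S')(5, Function('M')(4, 5)), v)), 2) = Pow(Add(16, Mul(Add(2, Mul(Rational(1, 2), 5), Mul(Rational(-1, 2), Pow(3, 2))), Add(2, Add(2, Mul(Rational(1, 2), 5), Mul(Rational(-1, 2), Pow(3, 2)))))), 2) = Pow(Add(16, Mul(Add(2, Rational(5, 2), Mul(Rational(-1, 2), 9)), Add(2, Add(2, Rational(5, 2), Mul(Rational(-1, 2), 9))))), 2) = Pow(Add(16, Mul(Add(2, Rational(5, 2), Rational(-9, 2)), Add(2, Add(2, Rational(5, 2), Rational(-9, 2))))), 2) = Pow(Add(16, Mul(0, Add(2, 0))), 2) = Pow(Add(16, Mul(0, 2)), 2) = Pow(Add(16, 0), 2) = Pow(16, 2) = 256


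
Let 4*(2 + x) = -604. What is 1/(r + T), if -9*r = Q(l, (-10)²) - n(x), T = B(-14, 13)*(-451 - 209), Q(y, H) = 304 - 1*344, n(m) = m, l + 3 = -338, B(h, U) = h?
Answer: 9/83047 ≈ 0.00010837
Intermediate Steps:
x = -153 (x = -2 + (¼)*(-604) = -2 - 151 = -153)
l = -341 (l = -3 - 338 = -341)
Q(y, H) = -40 (Q(y, H) = 304 - 344 = -40)
T = 9240 (T = -14*(-451 - 209) = -14*(-660) = 9240)
r = -113/9 (r = -(-40 - 1*(-153))/9 = -(-40 + 153)/9 = -⅑*113 = -113/9 ≈ -12.556)
1/(r + T) = 1/(-113/9 + 9240) = 1/(83047/9) = 9/83047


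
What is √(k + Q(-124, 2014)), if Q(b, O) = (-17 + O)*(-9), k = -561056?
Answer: I*√579029 ≈ 760.94*I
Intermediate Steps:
Q(b, O) = 153 - 9*O
√(k + Q(-124, 2014)) = √(-561056 + (153 - 9*2014)) = √(-561056 + (153 - 18126)) = √(-561056 - 17973) = √(-579029) = I*√579029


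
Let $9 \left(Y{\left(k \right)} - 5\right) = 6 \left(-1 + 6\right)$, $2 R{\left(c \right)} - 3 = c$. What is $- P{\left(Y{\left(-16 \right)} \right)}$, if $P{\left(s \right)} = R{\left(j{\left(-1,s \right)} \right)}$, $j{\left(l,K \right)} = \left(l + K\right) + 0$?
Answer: $- \frac{31}{6} \approx -5.1667$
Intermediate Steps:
$j{\left(l,K \right)} = K + l$ ($j{\left(l,K \right)} = \left(K + l\right) + 0 = K + l$)
$R{\left(c \right)} = \frac{3}{2} + \frac{c}{2}$
$Y{\left(k \right)} = \frac{25}{3}$ ($Y{\left(k \right)} = 5 + \frac{6 \left(-1 + 6\right)}{9} = 5 + \frac{6 \cdot 5}{9} = 5 + \frac{1}{9} \cdot 30 = 5 + \frac{10}{3} = \frac{25}{3}$)
$P{\left(s \right)} = 1 + \frac{s}{2}$ ($P{\left(s \right)} = \frac{3}{2} + \frac{s - 1}{2} = \frac{3}{2} + \frac{-1 + s}{2} = \frac{3}{2} + \left(- \frac{1}{2} + \frac{s}{2}\right) = 1 + \frac{s}{2}$)
$- P{\left(Y{\left(-16 \right)} \right)} = - (1 + \frac{1}{2} \cdot \frac{25}{3}) = - (1 + \frac{25}{6}) = \left(-1\right) \frac{31}{6} = - \frac{31}{6}$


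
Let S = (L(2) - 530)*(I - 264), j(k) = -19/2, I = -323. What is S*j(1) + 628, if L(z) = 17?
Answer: -5720233/2 ≈ -2.8601e+6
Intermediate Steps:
j(k) = -19/2 (j(k) = -19*½ = -19/2)
S = 301131 (S = (17 - 530)*(-323 - 264) = -513*(-587) = 301131)
S*j(1) + 628 = 301131*(-19/2) + 628 = -5721489/2 + 628 = -5720233/2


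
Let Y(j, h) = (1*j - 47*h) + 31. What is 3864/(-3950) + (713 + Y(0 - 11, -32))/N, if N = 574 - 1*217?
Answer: 3728351/705075 ≈ 5.2879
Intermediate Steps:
N = 357 (N = 574 - 217 = 357)
Y(j, h) = 31 + j - 47*h (Y(j, h) = (j - 47*h) + 31 = 31 + j - 47*h)
3864/(-3950) + (713 + Y(0 - 11, -32))/N = 3864/(-3950) + (713 + (31 + (0 - 11) - 47*(-32)))/357 = 3864*(-1/3950) + (713 + (31 - 11 + 1504))*(1/357) = -1932/1975 + (713 + 1524)*(1/357) = -1932/1975 + 2237*(1/357) = -1932/1975 + 2237/357 = 3728351/705075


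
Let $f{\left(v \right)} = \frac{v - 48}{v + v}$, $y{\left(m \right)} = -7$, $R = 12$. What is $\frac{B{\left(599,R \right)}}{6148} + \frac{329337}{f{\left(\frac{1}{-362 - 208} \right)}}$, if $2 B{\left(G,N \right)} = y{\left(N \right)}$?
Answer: $\frac{8098863977}{336430856} \approx 24.073$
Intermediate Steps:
$B{\left(G,N \right)} = - \frac{7}{2}$ ($B{\left(G,N \right)} = \frac{1}{2} \left(-7\right) = - \frac{7}{2}$)
$f{\left(v \right)} = \frac{-48 + v}{2 v}$
$\frac{B{\left(599,R \right)}}{6148} + \frac{329337}{f{\left(\frac{1}{-362 - 208} \right)}} = - \frac{7}{2 \cdot 6148} + \frac{329337}{\frac{1}{2} \frac{1}{\frac{1}{-362 - 208}} \left(-48 + \frac{1}{-362 - 208}\right)} = \left(- \frac{7}{2}\right) \frac{1}{6148} + \frac{329337}{\frac{1}{2} \frac{1}{\frac{1}{-570}} \left(-48 + \frac{1}{-570}\right)} = - \frac{7}{12296} + \frac{329337}{\frac{1}{2} \frac{1}{- \frac{1}{570}} \left(-48 - \frac{1}{570}\right)} = - \frac{7}{12296} + \frac{329337}{\frac{1}{2} \left(-570\right) \left(- \frac{27361}{570}\right)} = - \frac{7}{12296} + \frac{329337}{\frac{27361}{2}} = - \frac{7}{12296} + 329337 \cdot \frac{2}{27361} = - \frac{7}{12296} + \frac{658674}{27361} = \frac{8098863977}{336430856}$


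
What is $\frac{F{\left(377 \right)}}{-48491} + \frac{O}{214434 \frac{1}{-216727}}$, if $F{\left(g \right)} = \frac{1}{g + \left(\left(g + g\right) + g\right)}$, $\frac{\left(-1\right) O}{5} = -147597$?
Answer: $- \frac{1949269042485455849}{2613393932292} \approx -7.4588 \cdot 10^{5}$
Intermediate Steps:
$O = 737985$ ($O = \left(-5\right) \left(-147597\right) = 737985$)
$F{\left(g \right)} = \frac{1}{4 g}$ ($F{\left(g \right)} = \frac{1}{g + \left(2 g + g\right)} = \frac{1}{g + 3 g} = \frac{1}{4 g}$)
$\frac{F{\left(377 \right)}}{-48491} + \frac{O}{214434 \frac{1}{-216727}} = \frac{\frac{1}{4} \cdot \frac{1}{377}}{-48491} + \frac{737985}{214434 \frac{1}{-216727}} = \frac{1}{4} \cdot \frac{1}{377} \left(- \frac{1}{48491}\right) + \frac{737985}{214434 \left(- \frac{1}{216727}\right)} = \frac{1}{1508} \left(- \frac{1}{48491}\right) + \frac{737985}{- \frac{214434}{216727}} = - \frac{1}{73124428} + 737985 \left(- \frac{216727}{214434}\right) = - \frac{1}{73124428} - \frac{53313758365}{71478} = - \frac{1949269042485455849}{2613393932292}$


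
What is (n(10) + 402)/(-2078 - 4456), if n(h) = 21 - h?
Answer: -413/6534 ≈ -0.063208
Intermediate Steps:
(n(10) + 402)/(-2078 - 4456) = ((21 - 1*10) + 402)/(-2078 - 4456) = ((21 - 10) + 402)/(-6534) = (11 + 402)*(-1/6534) = 413*(-1/6534) = -413/6534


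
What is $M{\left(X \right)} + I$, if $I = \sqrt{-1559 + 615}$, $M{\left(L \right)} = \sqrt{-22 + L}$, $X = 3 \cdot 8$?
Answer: $\sqrt{2} + 4 i \sqrt{59} \approx 1.4142 + 30.725 i$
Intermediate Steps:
$X = 24$
$I = 4 i \sqrt{59}$ ($I = \sqrt{-944} = 4 i \sqrt{59} \approx 30.725 i$)
$M{\left(X \right)} + I = \sqrt{-22 + 24} + 4 i \sqrt{59} = \sqrt{2} + 4 i \sqrt{59}$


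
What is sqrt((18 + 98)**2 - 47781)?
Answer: 5*I*sqrt(1373) ≈ 185.27*I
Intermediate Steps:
sqrt((18 + 98)**2 - 47781) = sqrt(116**2 - 47781) = sqrt(13456 - 47781) = sqrt(-34325) = 5*I*sqrt(1373)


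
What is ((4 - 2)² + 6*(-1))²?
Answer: 4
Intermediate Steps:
((4 - 2)² + 6*(-1))² = (2² - 6)² = (4 - 6)² = (-2)² = 4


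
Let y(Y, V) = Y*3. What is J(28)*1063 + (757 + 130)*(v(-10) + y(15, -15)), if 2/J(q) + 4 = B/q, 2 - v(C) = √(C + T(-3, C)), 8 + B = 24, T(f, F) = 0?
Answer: 492827/12 - 887*I*√10 ≈ 41069.0 - 2804.9*I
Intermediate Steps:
y(Y, V) = 3*Y
B = 16 (B = -8 + 24 = 16)
v(C) = 2 - √C (v(C) = 2 - √(C + 0) = 2 - √C)
J(q) = 2/(-4 + 16/q)
J(28)*1063 + (757 + 130)*(v(-10) + y(15, -15)) = -1*28/(-8 + 2*28)*1063 + (757 + 130)*((2 - √(-10)) + 3*15) = -1*28/(-8 + 56)*1063 + 887*((2 - I*√10) + 45) = -1*28/48*1063 + 887*((2 - I*√10) + 45) = -1*28*1/48*1063 + 887*(47 - I*√10) = -7/12*1063 + (41689 - 887*I*√10) = -7441/12 + (41689 - 887*I*√10) = 492827/12 - 887*I*√10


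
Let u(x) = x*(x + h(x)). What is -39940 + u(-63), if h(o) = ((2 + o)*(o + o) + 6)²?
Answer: -3727548403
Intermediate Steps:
h(o) = (6 + 2*o*(2 + o))² (h(o) = ((2 + o)*(2*o) + 6)² = (2*o*(2 + o) + 6)² = (6 + 2*o*(2 + o))²)
u(x) = x*(x + 4*(3 + x² + 2*x)²)
-39940 + u(-63) = -39940 - 63*(-63 + 4*(3 + (-63)² + 2*(-63))²) = -39940 - 63*(-63 + 4*(3 + 3969 - 126)²) = -39940 - 63*(-63 + 4*3846²) = -39940 - 63*(-63 + 4*14791716) = -39940 - 63*(-63 + 59166864) = -39940 - 63*59166801 = -39940 - 3727508463 = -3727548403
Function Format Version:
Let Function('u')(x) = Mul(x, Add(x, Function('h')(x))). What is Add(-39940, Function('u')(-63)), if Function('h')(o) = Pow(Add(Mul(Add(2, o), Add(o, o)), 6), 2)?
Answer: -3727548403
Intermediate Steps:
Function('h')(o) = Pow(Add(6, Mul(2, o, Add(2, o))), 2) (Function('h')(o) = Pow(Add(Mul(Add(2, o), Mul(2, o)), 6), 2) = Pow(Add(Mul(2, o, Add(2, o)), 6), 2) = Pow(Add(6, Mul(2, o, Add(2, o))), 2))
Function('u')(x) = Mul(x, Add(x, Mul(4, Pow(Add(3, Pow(x, 2), Mul(2, x)), 2))))
Add(-39940, Function('u')(-63)) = Add(-39940, Mul(-63, Add(-63, Mul(4, Pow(Add(3, Pow(-63, 2), Mul(2, -63)), 2))))) = Add(-39940, Mul(-63, Add(-63, Mul(4, Pow(Add(3, 3969, -126), 2))))) = Add(-39940, Mul(-63, Add(-63, Mul(4, Pow(3846, 2))))) = Add(-39940, Mul(-63, Add(-63, Mul(4, 14791716)))) = Add(-39940, Mul(-63, Add(-63, 59166864))) = Add(-39940, Mul(-63, 59166801)) = Add(-39940, -3727508463) = -3727548403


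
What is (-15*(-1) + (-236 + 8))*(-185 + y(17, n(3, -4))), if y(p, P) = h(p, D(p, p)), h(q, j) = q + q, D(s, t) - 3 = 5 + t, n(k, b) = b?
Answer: 32163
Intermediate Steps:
D(s, t) = 8 + t (D(s, t) = 3 + (5 + t) = 8 + t)
h(q, j) = 2*q
y(p, P) = 2*p
(-15*(-1) + (-236 + 8))*(-185 + y(17, n(3, -4))) = (-15*(-1) + (-236 + 8))*(-185 + 2*17) = (15 - 228)*(-185 + 34) = -213*(-151) = 32163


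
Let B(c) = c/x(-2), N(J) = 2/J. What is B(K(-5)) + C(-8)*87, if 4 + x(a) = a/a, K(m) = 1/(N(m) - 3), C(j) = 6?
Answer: 26627/51 ≈ 522.10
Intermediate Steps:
K(m) = 1/(-3 + 2/m) (K(m) = 1/(2/m - 3) = 1/(-3 + 2/m))
x(a) = -3 (x(a) = -4 + a/a = -4 + 1 = -3)
B(c) = -c/3 (B(c) = c/(-3) = c*(-⅓) = -c/3)
B(K(-5)) + C(-8)*87 = -(-1)*(-5)/(3*(-2 + 3*(-5))) + 6*87 = -(-1)*(-5)/(3*(-2 - 15)) + 522 = -(-1)*(-5)/(3*(-17)) + 522 = -(-1)*(-5)*(-1)/(3*17) + 522 = -⅓*(-5/17) + 522 = 5/51 + 522 = 26627/51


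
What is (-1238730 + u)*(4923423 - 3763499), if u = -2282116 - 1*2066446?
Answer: -6480834085808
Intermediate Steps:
u = -4348562 (u = -2282116 - 2066446 = -4348562)
(-1238730 + u)*(4923423 - 3763499) = (-1238730 - 4348562)*(4923423 - 3763499) = -5587292*1159924 = -6480834085808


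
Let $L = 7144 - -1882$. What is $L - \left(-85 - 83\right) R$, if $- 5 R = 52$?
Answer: $\frac{36394}{5} \approx 7278.8$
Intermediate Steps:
$R = - \frac{52}{5}$ ($R = \left(- \frac{1}{5}\right) 52 = - \frac{52}{5} \approx -10.4$)
$L = 9026$ ($L = 7144 + 1882 = 9026$)
$L - \left(-85 - 83\right) R = 9026 - \left(-85 - 83\right) \left(- \frac{52}{5}\right) = 9026 - \left(-168\right) \left(- \frac{52}{5}\right) = 9026 - \frac{8736}{5} = \frac{36394}{5}$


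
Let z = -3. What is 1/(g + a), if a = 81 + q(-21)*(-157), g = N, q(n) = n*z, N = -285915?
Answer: -1/295725 ≈ -3.3815e-6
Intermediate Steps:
q(n) = -3*n (q(n) = n*(-3) = -3*n)
g = -285915
a = -9810 (a = 81 - 3*(-21)*(-157) = 81 + 63*(-157) = 81 - 9891 = -9810)
1/(g + a) = 1/(-285915 - 9810) = 1/(-295725) = -1/295725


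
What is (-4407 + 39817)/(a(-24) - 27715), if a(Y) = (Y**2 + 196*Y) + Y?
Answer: -35410/31867 ≈ -1.1112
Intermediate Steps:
a(Y) = Y**2 + 197*Y
(-4407 + 39817)/(a(-24) - 27715) = (-4407 + 39817)/(-24*(197 - 24) - 27715) = 35410/(-24*173 - 27715) = 35410/(-4152 - 27715) = 35410/(-31867) = 35410*(-1/31867) = -35410/31867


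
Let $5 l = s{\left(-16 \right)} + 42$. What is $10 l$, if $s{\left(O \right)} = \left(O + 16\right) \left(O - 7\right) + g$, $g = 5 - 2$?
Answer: $90$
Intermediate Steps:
$g = 3$
$s{\left(O \right)} = 3 + \left(-7 + O\right) \left(16 + O\right)$ ($s{\left(O \right)} = \left(O + 16\right) \left(O - 7\right) + 3 = \left(16 + O\right) \left(-7 + O\right) + 3 = \left(-7 + O\right) \left(16 + O\right) + 3 = 3 + \left(-7 + O\right) \left(16 + O\right)$)
$l = 9$ ($l = \frac{\left(-109 + \left(-16\right)^{2} + 9 \left(-16\right)\right) + 42}{5} = \frac{\left(-109 + 256 - 144\right) + 42}{5} = \frac{3 + 42}{5} = \frac{1}{5} \cdot 45 = 9$)
$10 l = 10 \cdot 9 = 90$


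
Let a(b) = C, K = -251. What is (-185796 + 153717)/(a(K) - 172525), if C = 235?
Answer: 10693/57430 ≈ 0.18619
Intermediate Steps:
a(b) = 235
(-185796 + 153717)/(a(K) - 172525) = (-185796 + 153717)/(235 - 172525) = -32079/(-172290) = -32079*(-1/172290) = 10693/57430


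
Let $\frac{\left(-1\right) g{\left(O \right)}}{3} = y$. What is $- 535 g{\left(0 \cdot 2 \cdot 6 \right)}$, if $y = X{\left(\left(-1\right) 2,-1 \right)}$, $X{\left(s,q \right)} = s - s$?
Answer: $0$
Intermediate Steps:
$X{\left(s,q \right)} = 0$
$y = 0$
$g{\left(O \right)} = 0$ ($g{\left(O \right)} = \left(-3\right) 0 = 0$)
$- 535 g{\left(0 \cdot 2 \cdot 6 \right)} = \left(-535\right) 0 = 0$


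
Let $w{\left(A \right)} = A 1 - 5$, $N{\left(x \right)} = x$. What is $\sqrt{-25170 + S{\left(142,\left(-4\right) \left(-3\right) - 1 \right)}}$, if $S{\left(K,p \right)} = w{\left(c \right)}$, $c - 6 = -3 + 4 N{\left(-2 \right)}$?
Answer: $2 i \sqrt{6295} \approx 158.68 i$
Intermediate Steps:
$c = -5$ ($c = 6 + \left(-3 + 4 \left(-2\right)\right) = 6 - 11 = -5$)
$w{\left(A \right)} = -5 + A$ ($w{\left(A \right)} = A - 5 = -5 + A$)
$S{\left(K,p \right)} = -10$ ($S{\left(K,p \right)} = -5 - 5 = -10$)
$\sqrt{-25170 + S{\left(142,\left(-4\right) \left(-3\right) - 1 \right)}} = \sqrt{-25170 - 10} = \sqrt{-25180} = 2 i \sqrt{6295}$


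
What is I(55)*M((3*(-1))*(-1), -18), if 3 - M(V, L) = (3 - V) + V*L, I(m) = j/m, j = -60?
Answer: -684/11 ≈ -62.182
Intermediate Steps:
I(m) = -60/m
M(V, L) = V - L*V (M(V, L) = 3 - ((3 - V) + V*L) = 3 - ((3 - V) + L*V) = 3 - (3 - V + L*V) = 3 + (-3 + V - L*V) = V - L*V)
I(55)*M((3*(-1))*(-1), -18) = (-60/55)*(((3*(-1))*(-1))*(1 - 1*(-18))) = (-60*1/55)*((-3*(-1))*(1 + 18)) = -36*19/11 = -12/11*57 = -684/11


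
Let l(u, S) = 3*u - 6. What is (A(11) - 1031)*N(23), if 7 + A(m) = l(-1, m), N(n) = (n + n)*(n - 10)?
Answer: -626106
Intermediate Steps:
l(u, S) = -6 + 3*u
N(n) = 2*n*(-10 + n) (N(n) = (2*n)*(-10 + n) = 2*n*(-10 + n))
A(m) = -16 (A(m) = -7 + (-6 + 3*(-1)) = -7 + (-6 - 3) = -7 - 9 = -16)
(A(11) - 1031)*N(23) = (-16 - 1031)*(2*23*(-10 + 23)) = -2094*23*13 = -1047*598 = -626106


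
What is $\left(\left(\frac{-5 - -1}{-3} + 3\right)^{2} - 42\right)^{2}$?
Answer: $\frac{43681}{81} \approx 539.27$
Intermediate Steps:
$\left(\left(\frac{-5 - -1}{-3} + 3\right)^{2} - 42\right)^{2} = \left(\left(\left(-5 + 1\right) \left(- \frac{1}{3}\right) + 3\right)^{2} - 42\right)^{2} = \left(\left(\left(-4\right) \left(- \frac{1}{3}\right) + 3\right)^{2} - 42\right)^{2} = \left(\left(\frac{4}{3} + 3\right)^{2} - 42\right)^{2} = \left(\left(\frac{13}{3}\right)^{2} - 42\right)^{2} = \left(\frac{169}{9} - 42\right)^{2} = \left(- \frac{209}{9}\right)^{2} = \frac{43681}{81}$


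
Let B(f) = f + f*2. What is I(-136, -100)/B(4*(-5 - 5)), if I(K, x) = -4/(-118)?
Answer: -1/3540 ≈ -0.00028249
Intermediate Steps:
I(K, x) = 2/59 (I(K, x) = -4*(-1/118) = 2/59)
B(f) = 3*f (B(f) = f + 2*f = 3*f)
I(-136, -100)/B(4*(-5 - 5)) = 2/(59*((3*(4*(-5 - 5))))) = 2/(59*((3*(4*(-10))))) = 2/(59*((3*(-40)))) = (2/59)/(-120) = (2/59)*(-1/120) = -1/3540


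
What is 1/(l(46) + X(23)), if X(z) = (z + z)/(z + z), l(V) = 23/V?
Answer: 2/3 ≈ 0.66667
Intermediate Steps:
X(z) = 1 (X(z) = (2*z)/((2*z)) = (2*z)*(1/(2*z)) = 1)
1/(l(46) + X(23)) = 1/(23/46 + 1) = 1/(23*(1/46) + 1) = 1/(1/2 + 1) = 1/(3/2) = 2/3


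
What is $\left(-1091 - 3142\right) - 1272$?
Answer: $-5505$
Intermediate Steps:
$\left(-1091 - 3142\right) - 1272 = -4233 - 1272 = -5505$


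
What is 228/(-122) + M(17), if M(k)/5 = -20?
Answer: -6214/61 ≈ -101.87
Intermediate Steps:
M(k) = -100 (M(k) = 5*(-20) = -100)
228/(-122) + M(17) = 228/(-122) - 100 = 228*(-1/122) - 100 = -114/61 - 100 = -6214/61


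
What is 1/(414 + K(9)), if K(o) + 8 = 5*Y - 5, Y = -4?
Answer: 1/381 ≈ 0.0026247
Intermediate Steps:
K(o) = -33 (K(o) = -8 + (5*(-4) - 5) = -8 + (-20 - 5) = -8 - 25 = -33)
1/(414 + K(9)) = 1/(414 - 33) = 1/381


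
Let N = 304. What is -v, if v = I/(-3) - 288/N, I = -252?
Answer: -1578/19 ≈ -83.053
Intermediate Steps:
v = 1578/19 (v = -252/(-3) - 288/304 = -252*(-⅓) - 288*1/304 = 84 - 18/19 = 1578/19 ≈ 83.053)
-v = -1*1578/19 = -1578/19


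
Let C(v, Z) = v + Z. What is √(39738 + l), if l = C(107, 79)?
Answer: 6*√1109 ≈ 199.81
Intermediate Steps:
C(v, Z) = Z + v
l = 186 (l = 79 + 107 = 186)
√(39738 + l) = √(39738 + 186) = √39924 = 6*√1109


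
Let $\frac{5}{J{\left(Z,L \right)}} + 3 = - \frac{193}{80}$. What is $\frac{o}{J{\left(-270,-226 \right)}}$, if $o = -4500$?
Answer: $\frac{19485}{4} \approx 4871.3$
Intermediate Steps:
$J{\left(Z,L \right)} = - \frac{400}{433}$ ($J{\left(Z,L \right)} = \frac{5}{-3 - \frac{193}{80}} = \frac{5}{- \frac{433}{80}} = 5 \left(- \frac{80}{433}\right) = - \frac{400}{433}$)
$\frac{o}{J{\left(-270,-226 \right)}} = - \frac{4500}{- \frac{400}{433}} = \left(-4500\right) \left(- \frac{433}{400}\right) = \frac{19485}{4}$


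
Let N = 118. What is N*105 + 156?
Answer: 12546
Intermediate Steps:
N*105 + 156 = 118*105 + 156 = 12390 + 156 = 12546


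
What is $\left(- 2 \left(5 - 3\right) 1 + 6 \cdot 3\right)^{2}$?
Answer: $196$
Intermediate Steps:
$\left(- 2 \left(5 - 3\right) 1 + 6 \cdot 3\right)^{2} = \left(- 2 \left(5 - 3\right) 1 + 18\right)^{2} = \left(\left(-2\right) 2 \cdot 1 + 18\right)^{2} = \left(\left(-4\right) 1 + 18\right)^{2} = \left(-4 + 18\right)^{2} = 14^{2} = 196$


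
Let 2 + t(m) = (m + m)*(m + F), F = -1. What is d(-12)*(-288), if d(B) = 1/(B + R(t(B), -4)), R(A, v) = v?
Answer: 18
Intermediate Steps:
t(m) = -2 + 2*m*(-1 + m) (t(m) = -2 + (m + m)*(m - 1) = -2 + (2*m)*(-1 + m) = -2 + 2*m*(-1 + m))
d(B) = 1/(-4 + B) (d(B) = 1/(B - 4) = 1/(-4 + B))
d(-12)*(-288) = -288/(-4 - 12) = -288/(-16) = -1/16*(-288) = 18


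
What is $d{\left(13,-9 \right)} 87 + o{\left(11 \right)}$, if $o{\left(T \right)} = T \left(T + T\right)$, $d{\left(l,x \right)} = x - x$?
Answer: $242$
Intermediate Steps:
$d{\left(l,x \right)} = 0$
$o{\left(T \right)} = 2 T^{2}$ ($o{\left(T \right)} = T 2 T = 2 T^{2}$)
$d{\left(13,-9 \right)} 87 + o{\left(11 \right)} = 0 \cdot 87 + 2 \cdot 11^{2} = 0 + 2 \cdot 121 = 0 + 242 = 242$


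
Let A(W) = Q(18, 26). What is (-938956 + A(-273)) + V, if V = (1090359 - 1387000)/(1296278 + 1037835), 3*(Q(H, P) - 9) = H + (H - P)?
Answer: -6574802745826/7002339 ≈ -9.3894e+5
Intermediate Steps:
Q(H, P) = 9 - P/3 + 2*H/3 (Q(H, P) = 9 + (H + (H - P))/3 = 9 + (-P + 2*H)/3 = 9 + (-P/3 + 2*H/3) = 9 - P/3 + 2*H/3)
A(W) = 37/3 (A(W) = 9 - ⅓*26 + (⅔)*18 = 9 - 26/3 + 12 = 37/3)
V = -296641/2334113 ≈ -0.12709
(-938956 + A(-273)) + V = (-938956 + 37/3) - 296641/2334113 = -2816831/3 - 296641/2334113 = -6574802745826/7002339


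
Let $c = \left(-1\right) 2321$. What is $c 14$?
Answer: $-32494$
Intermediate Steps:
$c = -2321$
$c 14 = \left(-2321\right) 14 = -32494$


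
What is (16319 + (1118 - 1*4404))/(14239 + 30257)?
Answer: 13033/44496 ≈ 0.29290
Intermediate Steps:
(16319 + (1118 - 1*4404))/(14239 + 30257) = (16319 + (1118 - 4404))/44496 = (16319 - 3286)*(1/44496) = 13033*(1/44496) = 13033/44496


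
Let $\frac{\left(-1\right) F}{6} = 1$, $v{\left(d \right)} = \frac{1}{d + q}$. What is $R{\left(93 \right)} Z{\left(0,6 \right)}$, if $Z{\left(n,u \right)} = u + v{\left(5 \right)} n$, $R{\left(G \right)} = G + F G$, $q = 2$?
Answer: $-2790$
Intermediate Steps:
$v{\left(d \right)} = \frac{1}{2 + d}$ ($v{\left(d \right)} = \frac{1}{d + 2} = \frac{1}{2 + d}$)
$F = -6$ ($F = \left(-6\right) 1 = -6$)
$R{\left(G \right)} = - 5 G$ ($R{\left(G \right)} = G - 6 G = - 5 G$)
$Z{\left(n,u \right)} = u + \frac{n}{7}$ ($Z{\left(n,u \right)} = u + \frac{n}{2 + 5} = u + \frac{n}{7}$)
$R{\left(93 \right)} Z{\left(0,6 \right)} = \left(-5\right) 93 \left(6 + \frac{1}{7} \cdot 0\right) = - 465 \left(6 + 0\right) = \left(-465\right) 6 = -2790$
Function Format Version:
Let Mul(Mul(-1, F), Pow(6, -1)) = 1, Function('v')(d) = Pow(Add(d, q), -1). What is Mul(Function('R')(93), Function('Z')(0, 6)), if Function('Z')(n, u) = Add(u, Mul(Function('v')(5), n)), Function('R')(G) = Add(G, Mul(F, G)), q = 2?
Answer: -2790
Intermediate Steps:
Function('v')(d) = Pow(Add(2, d), -1) (Function('v')(d) = Pow(Add(d, 2), -1) = Pow(Add(2, d), -1))
F = -6 (F = Mul(-6, 1) = -6)
Function('R')(G) = Mul(-5, G) (Function('R')(G) = Add(G, Mul(-6, G)) = Mul(-5, G))
Function('Z')(n, u) = Add(u, Mul(Rational(1, 7), n)) (Function('Z')(n, u) = Add(u, Mul(Pow(Add(2, 5), -1), n)) = Add(u, Mul(Pow(7, -1), n)) = Add(u, Mul(Rational(1, 7), n)))
Mul(Function('R')(93), Function('Z')(0, 6)) = Mul(Mul(-5, 93), Add(6, Mul(Rational(1, 7), 0))) = Mul(-465, Add(6, 0)) = Mul(-465, 6) = -2790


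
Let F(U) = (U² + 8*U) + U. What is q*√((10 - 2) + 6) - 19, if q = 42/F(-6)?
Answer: -19 - 7*√14/3 ≈ -27.731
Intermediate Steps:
F(U) = U² + 9*U
q = -7/3 (q = 42/((-6*(9 - 6))) = 42/((-6*3)) = 42/(-18) = 42*(-1/18) = -7/3 ≈ -2.3333)
q*√((10 - 2) + 6) - 19 = -7*√((10 - 2) + 6)/3 - 19 = -7*√(8 + 6)/3 - 19 = -7*√14/3 - 19 = -19 - 7*√14/3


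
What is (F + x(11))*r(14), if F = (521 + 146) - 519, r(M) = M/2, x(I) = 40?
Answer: 1316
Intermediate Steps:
r(M) = M/2 (r(M) = M*(1/2) = M/2)
F = 148 (F = 667 - 519 = 148)
(F + x(11))*r(14) = (148 + 40)*((1/2)*14) = 188*7 = 1316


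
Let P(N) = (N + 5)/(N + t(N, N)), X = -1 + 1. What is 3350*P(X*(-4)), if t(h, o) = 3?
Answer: 16750/3 ≈ 5583.3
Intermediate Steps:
X = 0
P(N) = (5 + N)/(3 + N) (P(N) = (N + 5)/(N + 3) = (5 + N)/(3 + N))
3350*P(X*(-4)) = 3350*((5 + 0*(-4))/(3 + 0*(-4))) = 3350*((5 + 0)/(3 + 0)) = 3350*(5/3) = 16750/3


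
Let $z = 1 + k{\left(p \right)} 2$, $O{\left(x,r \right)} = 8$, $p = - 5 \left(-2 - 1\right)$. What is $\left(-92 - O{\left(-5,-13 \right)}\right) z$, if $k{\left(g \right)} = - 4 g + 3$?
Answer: $11300$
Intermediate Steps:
$p = 15$ ($p = \left(-5\right) \left(-3\right) = 15$)
$k{\left(g \right)} = 3 - 4 g$
$z = -113$ ($z = 1 + \left(3 - 60\right) 2 = 1 - 114 = -113$)
$\left(-92 - O{\left(-5,-13 \right)}\right) z = \left(-92 - 8\right) \left(-113\right) = \left(-100\right) \left(-113\right) = 11300$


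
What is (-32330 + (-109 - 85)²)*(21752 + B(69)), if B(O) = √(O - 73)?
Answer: 115416112 + 10612*I ≈ 1.1542e+8 + 10612.0*I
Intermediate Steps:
B(O) = √(-73 + O)
(-32330 + (-109 - 85)²)*(21752 + B(69)) = (-32330 + (-109 - 85)²)*(21752 + √(-73 + 69)) = (-32330 + (-194)²)*(21752 + √(-4)) = (-32330 + 37636)*(21752 + 2*I) = 5306*(21752 + 2*I) = 115416112 + 10612*I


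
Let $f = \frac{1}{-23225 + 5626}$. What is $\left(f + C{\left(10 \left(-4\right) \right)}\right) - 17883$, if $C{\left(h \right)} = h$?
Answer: $- \frac{315426878}{17599} \approx -17923.0$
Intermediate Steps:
$f = - \frac{1}{17599}$ ($f = \frac{1}{-17599} = - \frac{1}{17599} \approx -5.6821 \cdot 10^{-5}$)
$\left(f + C{\left(10 \left(-4\right) \right)}\right) - 17883 = \left(- \frac{1}{17599} + 10 \left(-4\right)\right) - 17883 = \left(- \frac{1}{17599} - 40\right) - 17883 = - \frac{703961}{17599} - 17883 = - \frac{315426878}{17599}$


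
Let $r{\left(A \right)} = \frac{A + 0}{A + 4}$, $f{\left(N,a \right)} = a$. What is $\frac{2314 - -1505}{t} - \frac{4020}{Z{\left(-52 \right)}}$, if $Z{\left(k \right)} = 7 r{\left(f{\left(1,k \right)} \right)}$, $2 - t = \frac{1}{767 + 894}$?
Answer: $\frac{139013543}{100737} \approx 1380.0$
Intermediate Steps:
$t = \frac{3321}{1661}$ ($t = 2 - \frac{1}{767 + 894} = 2 - \frac{1}{1661} = \frac{3321}{1661} \approx 1.9994$)
$r{\left(A \right)} = \frac{A}{4 + A}$
$Z{\left(k \right)} = \frac{7 k}{4 + k}$ ($Z{\left(k \right)} = 7 \frac{k}{4 + k} = \frac{7 k}{4 + k}$)
$\frac{2314 - -1505}{t} - \frac{4020}{Z{\left(-52 \right)}} = \frac{2314 - -1505}{\frac{3321}{1661}} - \frac{4020}{7 \left(-52\right) \frac{1}{4 - 52}} = \left(2314 + 1505\right) \frac{1661}{3321} - \frac{4020}{7 \left(-52\right) \frac{1}{-48}} = 3819 \cdot \frac{1661}{3321} - \frac{4020}{7 \left(-52\right) \left(- \frac{1}{48}\right)} = \frac{2114453}{1107} - \frac{4020}{\frac{91}{12}} = \frac{2114453}{1107} - \frac{48240}{91} = \frac{139013543}{100737}$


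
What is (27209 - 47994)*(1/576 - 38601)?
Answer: 462137327375/576 ≈ 8.0232e+8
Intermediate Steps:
(27209 - 47994)*(1/576 - 38601) = -20785*(1/576 - 38601) = -20785*(-22234175/576) = 462137327375/576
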